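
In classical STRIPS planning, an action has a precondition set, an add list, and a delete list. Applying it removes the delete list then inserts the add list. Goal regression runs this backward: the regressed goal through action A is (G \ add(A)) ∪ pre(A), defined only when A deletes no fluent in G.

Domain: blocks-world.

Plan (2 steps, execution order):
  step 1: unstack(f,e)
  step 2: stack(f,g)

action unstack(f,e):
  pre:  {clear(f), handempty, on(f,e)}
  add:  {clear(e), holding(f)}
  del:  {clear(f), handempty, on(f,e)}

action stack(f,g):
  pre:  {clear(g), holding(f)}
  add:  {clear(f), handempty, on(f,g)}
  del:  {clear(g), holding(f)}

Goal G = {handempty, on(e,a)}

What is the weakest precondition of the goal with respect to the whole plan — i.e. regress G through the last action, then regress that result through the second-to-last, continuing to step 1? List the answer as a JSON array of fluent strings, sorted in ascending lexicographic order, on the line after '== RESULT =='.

Work backward from the goal:
  through step 2 (stack(f,g)): drop {handempty}, keep {on(e,a)}, require {clear(g), holding(f)}
    → {clear(g), holding(f), on(e,a)}
  through step 1 (unstack(f,e)): drop {holding(f)}, keep {clear(g), on(e,a)}, require {clear(f), handempty, on(f,e)}
    → {clear(f), clear(g), handempty, on(e,a), on(f,e)}

== RESULT ==
["clear(f)", "clear(g)", "handempty", "on(e,a)", "on(f,e)"]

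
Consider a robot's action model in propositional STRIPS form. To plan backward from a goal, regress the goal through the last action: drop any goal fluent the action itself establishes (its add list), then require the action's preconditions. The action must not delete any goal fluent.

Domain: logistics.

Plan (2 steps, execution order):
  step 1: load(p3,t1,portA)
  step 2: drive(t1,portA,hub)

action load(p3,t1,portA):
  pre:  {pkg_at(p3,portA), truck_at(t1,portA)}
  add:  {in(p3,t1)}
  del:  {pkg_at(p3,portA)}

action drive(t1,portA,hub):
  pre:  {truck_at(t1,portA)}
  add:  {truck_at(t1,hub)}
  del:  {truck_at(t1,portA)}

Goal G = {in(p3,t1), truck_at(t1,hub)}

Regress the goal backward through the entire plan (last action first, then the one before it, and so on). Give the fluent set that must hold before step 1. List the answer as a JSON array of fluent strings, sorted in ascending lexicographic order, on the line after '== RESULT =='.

Work backward from the goal:
  through step 2 (drive(t1,portA,hub)): drop {truck_at(t1,hub)}, keep {in(p3,t1)}, require {truck_at(t1,portA)}
    → {in(p3,t1), truck_at(t1,portA)}
  through step 1 (load(p3,t1,portA)): drop {in(p3,t1)}, keep {truck_at(t1,portA)}, require {pkg_at(p3,portA), truck_at(t1,portA)}
    → {pkg_at(p3,portA), truck_at(t1,portA)}

== RESULT ==
["pkg_at(p3,portA)", "truck_at(t1,portA)"]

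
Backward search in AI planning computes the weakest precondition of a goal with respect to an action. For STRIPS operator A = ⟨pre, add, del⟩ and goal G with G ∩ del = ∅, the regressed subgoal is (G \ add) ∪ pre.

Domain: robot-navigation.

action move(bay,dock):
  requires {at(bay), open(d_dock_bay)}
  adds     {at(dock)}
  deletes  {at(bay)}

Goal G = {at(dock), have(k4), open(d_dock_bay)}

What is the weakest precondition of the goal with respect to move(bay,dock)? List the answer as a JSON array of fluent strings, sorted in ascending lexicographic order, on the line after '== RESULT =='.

Compute (G \ add) ∪ pre:
  G ∩ del = {}  (empty — regression defined)
  G \ add = {at(dock), have(k4), open(d_dock_bay)} \ {at(dock)} = {have(k4), open(d_dock_bay)}
  ∪ pre   = {have(k4), open(d_dock_bay)} ∪ {at(bay), open(d_dock_bay)}
          = {at(bay), have(k4), open(d_dock_bay)}

== RESULT ==
["at(bay)", "have(k4)", "open(d_dock_bay)"]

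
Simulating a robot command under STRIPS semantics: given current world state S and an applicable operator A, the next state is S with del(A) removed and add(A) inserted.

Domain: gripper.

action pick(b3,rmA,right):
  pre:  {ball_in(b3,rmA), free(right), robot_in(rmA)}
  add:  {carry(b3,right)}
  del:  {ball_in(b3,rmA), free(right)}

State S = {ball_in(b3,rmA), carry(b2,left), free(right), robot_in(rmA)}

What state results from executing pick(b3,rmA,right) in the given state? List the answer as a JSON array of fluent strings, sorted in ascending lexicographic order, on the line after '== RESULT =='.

Compute (S \ del) ∪ add:
  pre ⊆ S: {ball_in(b3,rmA), free(right), robot_in(rmA)} ⊆ S  — applicable
  S \ del = {carry(b2,left), robot_in(rmA)}
  ∪ add   = {carry(b2,left), carry(b3,right), robot_in(rmA)}

== RESULT ==
["carry(b2,left)", "carry(b3,right)", "robot_in(rmA)"]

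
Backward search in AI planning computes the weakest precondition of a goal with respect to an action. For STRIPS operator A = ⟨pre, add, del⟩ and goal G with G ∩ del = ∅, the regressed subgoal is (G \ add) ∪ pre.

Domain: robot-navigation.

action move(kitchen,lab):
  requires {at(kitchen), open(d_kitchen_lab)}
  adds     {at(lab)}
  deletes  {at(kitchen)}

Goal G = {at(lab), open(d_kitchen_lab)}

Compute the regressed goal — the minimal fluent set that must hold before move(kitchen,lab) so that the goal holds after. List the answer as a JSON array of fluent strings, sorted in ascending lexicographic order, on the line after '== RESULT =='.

Compute (G \ add) ∪ pre:
  G ∩ del = {}  (empty — regression defined)
  G \ add = {at(lab), open(d_kitchen_lab)} \ {at(lab)} = {open(d_kitchen_lab)}
  ∪ pre   = {open(d_kitchen_lab)} ∪ {at(kitchen), open(d_kitchen_lab)}
          = {at(kitchen), open(d_kitchen_lab)}

== RESULT ==
["at(kitchen)", "open(d_kitchen_lab)"]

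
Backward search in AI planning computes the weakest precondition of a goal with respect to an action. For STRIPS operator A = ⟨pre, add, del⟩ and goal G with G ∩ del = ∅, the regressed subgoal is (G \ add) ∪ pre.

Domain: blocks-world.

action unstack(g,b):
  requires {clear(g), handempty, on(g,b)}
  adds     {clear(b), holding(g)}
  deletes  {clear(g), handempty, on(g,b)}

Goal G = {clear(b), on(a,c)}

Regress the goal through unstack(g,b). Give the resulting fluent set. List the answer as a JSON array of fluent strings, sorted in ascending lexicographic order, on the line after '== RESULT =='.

Regress:
  G ∩ del = {}  (empty — regression defined)
  G \ add = {clear(b), on(a,c)} \ {clear(b), holding(g)} = {on(a,c)}
  ∪ pre   = {on(a,c)} ∪ {clear(g), handempty, on(g,b)}
          = {clear(g), handempty, on(a,c), on(g,b)}

== RESULT ==
["clear(g)", "handempty", "on(a,c)", "on(g,b)"]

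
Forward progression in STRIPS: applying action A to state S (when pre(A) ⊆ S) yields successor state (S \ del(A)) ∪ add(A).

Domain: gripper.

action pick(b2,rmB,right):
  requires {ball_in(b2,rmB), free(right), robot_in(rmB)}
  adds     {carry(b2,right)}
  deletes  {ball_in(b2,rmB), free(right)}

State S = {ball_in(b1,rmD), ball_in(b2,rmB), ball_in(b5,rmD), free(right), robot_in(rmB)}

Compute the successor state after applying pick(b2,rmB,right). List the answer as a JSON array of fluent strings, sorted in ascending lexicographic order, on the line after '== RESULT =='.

Compute (S \ del) ∪ add:
  pre ⊆ S: {ball_in(b2,rmB), free(right), robot_in(rmB)} ⊆ S  — applicable
  S \ del = {ball_in(b1,rmD), ball_in(b5,rmD), robot_in(rmB)}
  ∪ add   = {ball_in(b1,rmD), ball_in(b5,rmD), carry(b2,right), robot_in(rmB)}

== RESULT ==
["ball_in(b1,rmD)", "ball_in(b5,rmD)", "carry(b2,right)", "robot_in(rmB)"]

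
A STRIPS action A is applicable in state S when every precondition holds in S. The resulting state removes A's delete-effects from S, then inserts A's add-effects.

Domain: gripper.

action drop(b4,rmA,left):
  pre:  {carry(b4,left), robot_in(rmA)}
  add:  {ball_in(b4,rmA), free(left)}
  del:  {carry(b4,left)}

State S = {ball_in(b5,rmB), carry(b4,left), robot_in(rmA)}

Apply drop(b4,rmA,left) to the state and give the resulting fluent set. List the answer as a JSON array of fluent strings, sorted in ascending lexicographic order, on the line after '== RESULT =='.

Compute (S \ del) ∪ add:
  pre ⊆ S: {carry(b4,left), robot_in(rmA)} ⊆ S  — applicable
  S \ del = {ball_in(b5,rmB), robot_in(rmA)}
  ∪ add   = {ball_in(b4,rmA), ball_in(b5,rmB), free(left), robot_in(rmA)}

== RESULT ==
["ball_in(b4,rmA)", "ball_in(b5,rmB)", "free(left)", "robot_in(rmA)"]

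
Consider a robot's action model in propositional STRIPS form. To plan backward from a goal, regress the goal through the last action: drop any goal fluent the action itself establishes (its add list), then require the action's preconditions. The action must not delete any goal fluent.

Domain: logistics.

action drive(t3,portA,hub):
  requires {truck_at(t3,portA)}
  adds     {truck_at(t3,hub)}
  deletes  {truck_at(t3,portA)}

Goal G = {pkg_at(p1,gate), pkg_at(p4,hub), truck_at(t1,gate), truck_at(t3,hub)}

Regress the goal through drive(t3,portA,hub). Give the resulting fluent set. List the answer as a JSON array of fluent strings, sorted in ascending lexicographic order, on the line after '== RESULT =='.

Regress:
  G ∩ del = {}  (empty — regression defined)
  G \ add = {pkg_at(p1,gate), pkg_at(p4,hub), truck_at(t1,gate), truck_at(t3,hub)} \ {truck_at(t3,hub)} = {pkg_at(p1,gate), pkg_at(p4,hub), truck_at(t1,gate)}
  ∪ pre   = {pkg_at(p1,gate), pkg_at(p4,hub), truck_at(t1,gate)} ∪ {truck_at(t3,portA)}
          = {pkg_at(p1,gate), pkg_at(p4,hub), truck_at(t1,gate), truck_at(t3,portA)}

== RESULT ==
["pkg_at(p1,gate)", "pkg_at(p4,hub)", "truck_at(t1,gate)", "truck_at(t3,portA)"]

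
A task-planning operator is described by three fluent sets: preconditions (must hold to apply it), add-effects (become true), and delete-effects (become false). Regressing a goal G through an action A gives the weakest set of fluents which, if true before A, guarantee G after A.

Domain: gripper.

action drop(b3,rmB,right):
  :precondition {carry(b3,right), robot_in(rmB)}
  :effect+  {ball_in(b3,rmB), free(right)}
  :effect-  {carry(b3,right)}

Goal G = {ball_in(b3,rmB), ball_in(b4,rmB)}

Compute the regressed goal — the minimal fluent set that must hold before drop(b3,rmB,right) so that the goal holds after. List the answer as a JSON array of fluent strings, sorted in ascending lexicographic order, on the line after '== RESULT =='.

Regress:
  G ∩ del = {}  (empty — regression defined)
  G \ add = {ball_in(b3,rmB), ball_in(b4,rmB)} \ {ball_in(b3,rmB), free(right)} = {ball_in(b4,rmB)}
  ∪ pre   = {ball_in(b4,rmB)} ∪ {carry(b3,right), robot_in(rmB)}
          = {ball_in(b4,rmB), carry(b3,right), robot_in(rmB)}

== RESULT ==
["ball_in(b4,rmB)", "carry(b3,right)", "robot_in(rmB)"]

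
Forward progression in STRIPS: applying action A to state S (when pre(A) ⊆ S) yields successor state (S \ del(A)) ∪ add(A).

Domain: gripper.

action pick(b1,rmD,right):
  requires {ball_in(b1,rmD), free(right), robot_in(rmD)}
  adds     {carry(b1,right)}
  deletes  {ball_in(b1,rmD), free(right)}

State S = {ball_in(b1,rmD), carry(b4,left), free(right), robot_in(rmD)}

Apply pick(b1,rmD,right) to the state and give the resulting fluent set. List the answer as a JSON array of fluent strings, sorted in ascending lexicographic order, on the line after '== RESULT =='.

Compute (S \ del) ∪ add:
  pre ⊆ S: {ball_in(b1,rmD), free(right), robot_in(rmD)} ⊆ S  — applicable
  S \ del = {carry(b4,left), robot_in(rmD)}
  ∪ add   = {carry(b1,right), carry(b4,left), robot_in(rmD)}

== RESULT ==
["carry(b1,right)", "carry(b4,left)", "robot_in(rmD)"]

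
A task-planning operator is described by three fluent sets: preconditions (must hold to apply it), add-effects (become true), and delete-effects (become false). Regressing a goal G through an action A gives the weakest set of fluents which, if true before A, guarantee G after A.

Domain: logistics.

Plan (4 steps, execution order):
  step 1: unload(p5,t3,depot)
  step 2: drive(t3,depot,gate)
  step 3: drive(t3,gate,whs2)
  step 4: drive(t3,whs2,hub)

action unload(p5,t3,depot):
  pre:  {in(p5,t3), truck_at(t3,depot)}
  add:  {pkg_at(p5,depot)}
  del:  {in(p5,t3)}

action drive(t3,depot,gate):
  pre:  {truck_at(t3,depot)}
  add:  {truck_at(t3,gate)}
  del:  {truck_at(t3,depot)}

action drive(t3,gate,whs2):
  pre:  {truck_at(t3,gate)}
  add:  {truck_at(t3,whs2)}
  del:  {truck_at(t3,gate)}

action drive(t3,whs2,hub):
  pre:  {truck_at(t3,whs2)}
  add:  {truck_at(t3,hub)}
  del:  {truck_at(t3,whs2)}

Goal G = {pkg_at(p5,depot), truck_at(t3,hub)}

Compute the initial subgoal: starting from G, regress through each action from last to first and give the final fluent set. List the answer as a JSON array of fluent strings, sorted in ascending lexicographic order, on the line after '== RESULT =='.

Regress step by step:
  through step 4 (drive(t3,whs2,hub)): drop {truck_at(t3,hub)}, keep {pkg_at(p5,depot)}, require {truck_at(t3,whs2)}
    → {pkg_at(p5,depot), truck_at(t3,whs2)}
  through step 3 (drive(t3,gate,whs2)): drop {truck_at(t3,whs2)}, keep {pkg_at(p5,depot)}, require {truck_at(t3,gate)}
    → {pkg_at(p5,depot), truck_at(t3,gate)}
  through step 2 (drive(t3,depot,gate)): drop {truck_at(t3,gate)}, keep {pkg_at(p5,depot)}, require {truck_at(t3,depot)}
    → {pkg_at(p5,depot), truck_at(t3,depot)}
  through step 1 (unload(p5,t3,depot)): drop {pkg_at(p5,depot)}, keep {truck_at(t3,depot)}, require {in(p5,t3), truck_at(t3,depot)}
    → {in(p5,t3), truck_at(t3,depot)}

== RESULT ==
["in(p5,t3)", "truck_at(t3,depot)"]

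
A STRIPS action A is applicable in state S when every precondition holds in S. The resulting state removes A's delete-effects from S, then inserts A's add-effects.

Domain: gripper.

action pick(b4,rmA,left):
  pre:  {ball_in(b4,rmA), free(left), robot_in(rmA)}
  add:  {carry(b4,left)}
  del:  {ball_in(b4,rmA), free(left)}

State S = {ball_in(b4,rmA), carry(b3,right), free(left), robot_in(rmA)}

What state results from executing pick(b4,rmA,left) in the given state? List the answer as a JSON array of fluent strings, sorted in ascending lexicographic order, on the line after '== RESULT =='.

Compute (S \ del) ∪ add:
  pre ⊆ S: {ball_in(b4,rmA), free(left), robot_in(rmA)} ⊆ S  — applicable
  S \ del = {carry(b3,right), robot_in(rmA)}
  ∪ add   = {carry(b3,right), carry(b4,left), robot_in(rmA)}

== RESULT ==
["carry(b3,right)", "carry(b4,left)", "robot_in(rmA)"]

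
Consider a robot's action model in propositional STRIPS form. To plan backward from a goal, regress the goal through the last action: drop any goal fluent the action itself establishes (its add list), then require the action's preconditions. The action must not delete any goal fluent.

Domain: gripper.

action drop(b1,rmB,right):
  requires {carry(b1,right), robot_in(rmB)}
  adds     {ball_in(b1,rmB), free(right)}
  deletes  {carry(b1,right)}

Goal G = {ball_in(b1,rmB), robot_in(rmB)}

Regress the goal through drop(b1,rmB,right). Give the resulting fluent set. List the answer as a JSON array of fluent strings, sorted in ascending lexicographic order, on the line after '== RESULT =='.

Regress:
  G ∩ del = {}  (empty — regression defined)
  G \ add = {ball_in(b1,rmB), robot_in(rmB)} \ {ball_in(b1,rmB), free(right)} = {robot_in(rmB)}
  ∪ pre   = {robot_in(rmB)} ∪ {carry(b1,right), robot_in(rmB)}
          = {carry(b1,right), robot_in(rmB)}

== RESULT ==
["carry(b1,right)", "robot_in(rmB)"]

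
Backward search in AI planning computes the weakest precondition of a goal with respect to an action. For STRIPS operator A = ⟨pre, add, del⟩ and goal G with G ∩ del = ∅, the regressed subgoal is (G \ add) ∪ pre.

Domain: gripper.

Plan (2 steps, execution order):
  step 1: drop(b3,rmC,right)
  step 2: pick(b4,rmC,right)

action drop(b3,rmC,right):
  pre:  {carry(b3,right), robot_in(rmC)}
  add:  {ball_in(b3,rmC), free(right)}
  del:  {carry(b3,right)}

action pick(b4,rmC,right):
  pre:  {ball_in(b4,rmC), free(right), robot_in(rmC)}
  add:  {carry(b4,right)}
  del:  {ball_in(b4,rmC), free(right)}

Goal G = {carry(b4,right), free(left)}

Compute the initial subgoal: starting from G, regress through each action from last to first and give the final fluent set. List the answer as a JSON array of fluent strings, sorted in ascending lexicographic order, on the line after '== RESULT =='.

Regress step by step:
  through step 2 (pick(b4,rmC,right)): drop {carry(b4,right)}, keep {free(left)}, require {ball_in(b4,rmC), free(right), robot_in(rmC)}
    → {ball_in(b4,rmC), free(left), free(right), robot_in(rmC)}
  through step 1 (drop(b3,rmC,right)): drop {free(right)}, keep {ball_in(b4,rmC), free(left), robot_in(rmC)}, require {carry(b3,right), robot_in(rmC)}
    → {ball_in(b4,rmC), carry(b3,right), free(left), robot_in(rmC)}

== RESULT ==
["ball_in(b4,rmC)", "carry(b3,right)", "free(left)", "robot_in(rmC)"]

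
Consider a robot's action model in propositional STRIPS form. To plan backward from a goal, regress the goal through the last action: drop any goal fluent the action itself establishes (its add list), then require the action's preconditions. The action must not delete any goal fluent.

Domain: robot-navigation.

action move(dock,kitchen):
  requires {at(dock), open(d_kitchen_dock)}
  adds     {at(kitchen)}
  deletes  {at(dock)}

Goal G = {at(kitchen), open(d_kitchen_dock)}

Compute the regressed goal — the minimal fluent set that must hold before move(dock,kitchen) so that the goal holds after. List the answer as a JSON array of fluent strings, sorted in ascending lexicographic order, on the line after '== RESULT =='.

Compute (G \ add) ∪ pre:
  G ∩ del = {}  (empty — regression defined)
  G \ add = {at(kitchen), open(d_kitchen_dock)} \ {at(kitchen)} = {open(d_kitchen_dock)}
  ∪ pre   = {open(d_kitchen_dock)} ∪ {at(dock), open(d_kitchen_dock)}
          = {at(dock), open(d_kitchen_dock)}

== RESULT ==
["at(dock)", "open(d_kitchen_dock)"]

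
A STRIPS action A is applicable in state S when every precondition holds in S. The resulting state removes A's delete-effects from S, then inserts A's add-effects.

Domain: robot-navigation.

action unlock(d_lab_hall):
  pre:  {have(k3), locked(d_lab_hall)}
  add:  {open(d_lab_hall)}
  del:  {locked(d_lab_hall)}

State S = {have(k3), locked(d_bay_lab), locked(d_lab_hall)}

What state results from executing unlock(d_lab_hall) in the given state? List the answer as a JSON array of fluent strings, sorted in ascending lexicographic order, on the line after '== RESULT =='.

Compute (S \ del) ∪ add:
  pre ⊆ S: {have(k3), locked(d_lab_hall)} ⊆ S  — applicable
  S \ del = {have(k3), locked(d_bay_lab)}
  ∪ add   = {have(k3), locked(d_bay_lab), open(d_lab_hall)}

== RESULT ==
["have(k3)", "locked(d_bay_lab)", "open(d_lab_hall)"]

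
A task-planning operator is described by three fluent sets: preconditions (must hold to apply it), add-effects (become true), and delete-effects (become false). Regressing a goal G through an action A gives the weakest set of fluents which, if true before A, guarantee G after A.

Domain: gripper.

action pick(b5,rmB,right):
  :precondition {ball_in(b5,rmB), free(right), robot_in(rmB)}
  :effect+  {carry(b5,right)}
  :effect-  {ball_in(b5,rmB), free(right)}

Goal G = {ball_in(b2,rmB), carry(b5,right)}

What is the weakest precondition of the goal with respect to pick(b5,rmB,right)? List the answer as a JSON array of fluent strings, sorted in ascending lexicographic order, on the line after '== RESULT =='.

Regress:
  G ∩ del = {}  (empty — regression defined)
  G \ add = {ball_in(b2,rmB), carry(b5,right)} \ {carry(b5,right)} = {ball_in(b2,rmB)}
  ∪ pre   = {ball_in(b2,rmB)} ∪ {ball_in(b5,rmB), free(right), robot_in(rmB)}
          = {ball_in(b2,rmB), ball_in(b5,rmB), free(right), robot_in(rmB)}

== RESULT ==
["ball_in(b2,rmB)", "ball_in(b5,rmB)", "free(right)", "robot_in(rmB)"]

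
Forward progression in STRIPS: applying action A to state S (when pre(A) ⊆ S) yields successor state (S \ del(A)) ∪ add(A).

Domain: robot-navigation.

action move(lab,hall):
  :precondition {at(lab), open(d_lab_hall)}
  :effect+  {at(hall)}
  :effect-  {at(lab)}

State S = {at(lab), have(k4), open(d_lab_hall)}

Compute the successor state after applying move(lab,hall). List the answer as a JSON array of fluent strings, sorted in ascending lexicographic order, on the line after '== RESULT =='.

Compute (S \ del) ∪ add:
  pre ⊆ S: {at(lab), open(d_lab_hall)} ⊆ S  — applicable
  S \ del = {have(k4), open(d_lab_hall)}
  ∪ add   = {at(hall), have(k4), open(d_lab_hall)}

== RESULT ==
["at(hall)", "have(k4)", "open(d_lab_hall)"]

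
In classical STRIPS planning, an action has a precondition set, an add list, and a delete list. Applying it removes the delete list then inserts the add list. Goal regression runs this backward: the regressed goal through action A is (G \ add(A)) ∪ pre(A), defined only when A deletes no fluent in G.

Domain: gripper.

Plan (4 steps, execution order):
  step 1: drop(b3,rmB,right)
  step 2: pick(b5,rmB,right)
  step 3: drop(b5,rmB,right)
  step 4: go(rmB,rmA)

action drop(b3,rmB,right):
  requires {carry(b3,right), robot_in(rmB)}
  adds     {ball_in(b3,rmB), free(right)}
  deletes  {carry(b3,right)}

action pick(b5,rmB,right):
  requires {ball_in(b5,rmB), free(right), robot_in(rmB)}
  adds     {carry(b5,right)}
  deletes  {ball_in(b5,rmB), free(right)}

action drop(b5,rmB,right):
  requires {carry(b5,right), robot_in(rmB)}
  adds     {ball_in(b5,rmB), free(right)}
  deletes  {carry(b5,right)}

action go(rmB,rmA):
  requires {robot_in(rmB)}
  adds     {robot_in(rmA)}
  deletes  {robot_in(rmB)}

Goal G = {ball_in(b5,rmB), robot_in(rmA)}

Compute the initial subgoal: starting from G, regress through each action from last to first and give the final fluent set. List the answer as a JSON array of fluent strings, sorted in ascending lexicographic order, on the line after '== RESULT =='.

Regress step by step:
  through step 4 (go(rmB,rmA)): drop {robot_in(rmA)}, keep {ball_in(b5,rmB)}, require {robot_in(rmB)}
    → {ball_in(b5,rmB), robot_in(rmB)}
  through step 3 (drop(b5,rmB,right)): drop {ball_in(b5,rmB)}, keep {robot_in(rmB)}, require {carry(b5,right), robot_in(rmB)}
    → {carry(b5,right), robot_in(rmB)}
  through step 2 (pick(b5,rmB,right)): drop {carry(b5,right)}, keep {robot_in(rmB)}, require {ball_in(b5,rmB), free(right), robot_in(rmB)}
    → {ball_in(b5,rmB), free(right), robot_in(rmB)}
  through step 1 (drop(b3,rmB,right)): drop {free(right)}, keep {ball_in(b5,rmB), robot_in(rmB)}, require {carry(b3,right), robot_in(rmB)}
    → {ball_in(b5,rmB), carry(b3,right), robot_in(rmB)}

== RESULT ==
["ball_in(b5,rmB)", "carry(b3,right)", "robot_in(rmB)"]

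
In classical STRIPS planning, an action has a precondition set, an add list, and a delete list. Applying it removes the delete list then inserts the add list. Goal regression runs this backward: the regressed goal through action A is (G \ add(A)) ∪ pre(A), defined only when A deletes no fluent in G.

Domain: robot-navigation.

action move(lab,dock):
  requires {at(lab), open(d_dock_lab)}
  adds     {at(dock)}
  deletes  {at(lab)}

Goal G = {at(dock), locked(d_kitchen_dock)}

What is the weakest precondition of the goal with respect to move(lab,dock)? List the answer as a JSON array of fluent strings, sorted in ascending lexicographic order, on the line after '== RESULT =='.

Regress:
  G ∩ del = {}  (empty — regression defined)
  G \ add = {at(dock), locked(d_kitchen_dock)} \ {at(dock)} = {locked(d_kitchen_dock)}
  ∪ pre   = {locked(d_kitchen_dock)} ∪ {at(lab), open(d_dock_lab)}
          = {at(lab), locked(d_kitchen_dock), open(d_dock_lab)}

== RESULT ==
["at(lab)", "locked(d_kitchen_dock)", "open(d_dock_lab)"]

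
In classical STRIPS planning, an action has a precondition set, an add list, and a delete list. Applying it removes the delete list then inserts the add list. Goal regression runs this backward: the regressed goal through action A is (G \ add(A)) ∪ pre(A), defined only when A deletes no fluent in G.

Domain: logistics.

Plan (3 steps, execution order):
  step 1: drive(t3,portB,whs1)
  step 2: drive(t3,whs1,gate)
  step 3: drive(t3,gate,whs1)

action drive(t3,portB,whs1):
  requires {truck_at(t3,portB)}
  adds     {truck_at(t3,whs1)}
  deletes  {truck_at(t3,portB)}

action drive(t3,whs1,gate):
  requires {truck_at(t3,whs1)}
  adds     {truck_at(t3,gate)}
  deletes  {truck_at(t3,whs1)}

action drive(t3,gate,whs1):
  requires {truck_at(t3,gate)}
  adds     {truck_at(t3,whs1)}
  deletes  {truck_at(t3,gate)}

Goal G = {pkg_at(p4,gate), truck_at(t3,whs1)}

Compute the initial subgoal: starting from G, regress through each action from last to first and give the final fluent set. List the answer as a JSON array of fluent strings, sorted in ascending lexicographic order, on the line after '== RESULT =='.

Work backward from the goal:
  through step 3 (drive(t3,gate,whs1)): drop {truck_at(t3,whs1)}, keep {pkg_at(p4,gate)}, require {truck_at(t3,gate)}
    → {pkg_at(p4,gate), truck_at(t3,gate)}
  through step 2 (drive(t3,whs1,gate)): drop {truck_at(t3,gate)}, keep {pkg_at(p4,gate)}, require {truck_at(t3,whs1)}
    → {pkg_at(p4,gate), truck_at(t3,whs1)}
  through step 1 (drive(t3,portB,whs1)): drop {truck_at(t3,whs1)}, keep {pkg_at(p4,gate)}, require {truck_at(t3,portB)}
    → {pkg_at(p4,gate), truck_at(t3,portB)}

== RESULT ==
["pkg_at(p4,gate)", "truck_at(t3,portB)"]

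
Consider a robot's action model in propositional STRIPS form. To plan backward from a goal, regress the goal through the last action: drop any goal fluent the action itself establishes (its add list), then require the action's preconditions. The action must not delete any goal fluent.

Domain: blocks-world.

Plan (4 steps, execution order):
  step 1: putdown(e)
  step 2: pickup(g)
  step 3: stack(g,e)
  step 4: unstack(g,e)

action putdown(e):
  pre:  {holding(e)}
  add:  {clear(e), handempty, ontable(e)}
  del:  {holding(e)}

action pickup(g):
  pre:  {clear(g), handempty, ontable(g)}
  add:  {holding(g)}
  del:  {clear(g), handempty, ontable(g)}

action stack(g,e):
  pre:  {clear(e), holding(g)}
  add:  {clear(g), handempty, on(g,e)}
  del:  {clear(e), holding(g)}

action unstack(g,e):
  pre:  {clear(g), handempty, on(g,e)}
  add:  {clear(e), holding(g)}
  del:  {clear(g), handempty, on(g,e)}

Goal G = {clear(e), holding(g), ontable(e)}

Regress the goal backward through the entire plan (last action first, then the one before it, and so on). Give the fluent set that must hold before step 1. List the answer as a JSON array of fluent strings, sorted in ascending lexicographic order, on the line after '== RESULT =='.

Regress step by step:
  through step 4 (unstack(g,e)): drop {clear(e), holding(g)}, keep {ontable(e)}, require {clear(g), handempty, on(g,e)}
    → {clear(g), handempty, on(g,e), ontable(e)}
  through step 3 (stack(g,e)): drop {clear(g), handempty, on(g,e)}, keep {ontable(e)}, require {clear(e), holding(g)}
    → {clear(e), holding(g), ontable(e)}
  through step 2 (pickup(g)): drop {holding(g)}, keep {clear(e), ontable(e)}, require {clear(g), handempty, ontable(g)}
    → {clear(e), clear(g), handempty, ontable(e), ontable(g)}
  through step 1 (putdown(e)): drop {clear(e), handempty, ontable(e)}, keep {clear(g), ontable(g)}, require {holding(e)}
    → {clear(g), holding(e), ontable(g)}

== RESULT ==
["clear(g)", "holding(e)", "ontable(g)"]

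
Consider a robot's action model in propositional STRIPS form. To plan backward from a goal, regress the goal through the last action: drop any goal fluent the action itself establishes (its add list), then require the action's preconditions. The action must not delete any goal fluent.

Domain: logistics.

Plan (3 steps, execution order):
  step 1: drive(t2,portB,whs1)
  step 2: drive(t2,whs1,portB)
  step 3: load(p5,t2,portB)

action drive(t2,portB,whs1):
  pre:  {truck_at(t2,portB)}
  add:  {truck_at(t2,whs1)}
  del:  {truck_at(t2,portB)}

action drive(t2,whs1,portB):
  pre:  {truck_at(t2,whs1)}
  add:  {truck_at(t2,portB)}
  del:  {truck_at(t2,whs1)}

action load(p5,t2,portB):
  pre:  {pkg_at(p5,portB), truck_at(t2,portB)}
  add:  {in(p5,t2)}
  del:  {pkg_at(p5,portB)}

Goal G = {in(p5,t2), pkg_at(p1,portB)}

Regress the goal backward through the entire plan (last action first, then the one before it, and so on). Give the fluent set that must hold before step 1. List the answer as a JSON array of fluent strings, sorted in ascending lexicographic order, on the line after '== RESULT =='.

Work backward from the goal:
  through step 3 (load(p5,t2,portB)): drop {in(p5,t2)}, keep {pkg_at(p1,portB)}, require {pkg_at(p5,portB), truck_at(t2,portB)}
    → {pkg_at(p1,portB), pkg_at(p5,portB), truck_at(t2,portB)}
  through step 2 (drive(t2,whs1,portB)): drop {truck_at(t2,portB)}, keep {pkg_at(p1,portB), pkg_at(p5,portB)}, require {truck_at(t2,whs1)}
    → {pkg_at(p1,portB), pkg_at(p5,portB), truck_at(t2,whs1)}
  through step 1 (drive(t2,portB,whs1)): drop {truck_at(t2,whs1)}, keep {pkg_at(p1,portB), pkg_at(p5,portB)}, require {truck_at(t2,portB)}
    → {pkg_at(p1,portB), pkg_at(p5,portB), truck_at(t2,portB)}

== RESULT ==
["pkg_at(p1,portB)", "pkg_at(p5,portB)", "truck_at(t2,portB)"]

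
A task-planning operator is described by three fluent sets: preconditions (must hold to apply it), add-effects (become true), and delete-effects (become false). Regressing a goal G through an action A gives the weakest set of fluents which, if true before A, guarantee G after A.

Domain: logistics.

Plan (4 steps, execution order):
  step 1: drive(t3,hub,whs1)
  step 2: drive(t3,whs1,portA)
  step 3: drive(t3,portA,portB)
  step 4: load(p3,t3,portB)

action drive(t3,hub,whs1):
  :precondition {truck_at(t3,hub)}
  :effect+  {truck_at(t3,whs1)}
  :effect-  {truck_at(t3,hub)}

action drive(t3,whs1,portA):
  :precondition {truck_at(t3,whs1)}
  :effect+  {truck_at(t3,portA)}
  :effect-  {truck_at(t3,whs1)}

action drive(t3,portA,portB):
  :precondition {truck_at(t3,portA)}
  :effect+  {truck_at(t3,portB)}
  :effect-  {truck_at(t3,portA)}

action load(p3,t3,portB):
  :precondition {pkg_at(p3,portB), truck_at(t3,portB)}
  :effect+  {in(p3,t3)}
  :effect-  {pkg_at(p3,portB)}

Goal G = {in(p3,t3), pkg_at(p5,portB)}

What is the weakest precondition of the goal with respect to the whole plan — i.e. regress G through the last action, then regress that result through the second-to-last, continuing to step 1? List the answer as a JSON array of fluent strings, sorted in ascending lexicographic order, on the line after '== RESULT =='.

Regress step by step:
  through step 4 (load(p3,t3,portB)): drop {in(p3,t3)}, keep {pkg_at(p5,portB)}, require {pkg_at(p3,portB), truck_at(t3,portB)}
    → {pkg_at(p3,portB), pkg_at(p5,portB), truck_at(t3,portB)}
  through step 3 (drive(t3,portA,portB)): drop {truck_at(t3,portB)}, keep {pkg_at(p3,portB), pkg_at(p5,portB)}, require {truck_at(t3,portA)}
    → {pkg_at(p3,portB), pkg_at(p5,portB), truck_at(t3,portA)}
  through step 2 (drive(t3,whs1,portA)): drop {truck_at(t3,portA)}, keep {pkg_at(p3,portB), pkg_at(p5,portB)}, require {truck_at(t3,whs1)}
    → {pkg_at(p3,portB), pkg_at(p5,portB), truck_at(t3,whs1)}
  through step 1 (drive(t3,hub,whs1)): drop {truck_at(t3,whs1)}, keep {pkg_at(p3,portB), pkg_at(p5,portB)}, require {truck_at(t3,hub)}
    → {pkg_at(p3,portB), pkg_at(p5,portB), truck_at(t3,hub)}

== RESULT ==
["pkg_at(p3,portB)", "pkg_at(p5,portB)", "truck_at(t3,hub)"]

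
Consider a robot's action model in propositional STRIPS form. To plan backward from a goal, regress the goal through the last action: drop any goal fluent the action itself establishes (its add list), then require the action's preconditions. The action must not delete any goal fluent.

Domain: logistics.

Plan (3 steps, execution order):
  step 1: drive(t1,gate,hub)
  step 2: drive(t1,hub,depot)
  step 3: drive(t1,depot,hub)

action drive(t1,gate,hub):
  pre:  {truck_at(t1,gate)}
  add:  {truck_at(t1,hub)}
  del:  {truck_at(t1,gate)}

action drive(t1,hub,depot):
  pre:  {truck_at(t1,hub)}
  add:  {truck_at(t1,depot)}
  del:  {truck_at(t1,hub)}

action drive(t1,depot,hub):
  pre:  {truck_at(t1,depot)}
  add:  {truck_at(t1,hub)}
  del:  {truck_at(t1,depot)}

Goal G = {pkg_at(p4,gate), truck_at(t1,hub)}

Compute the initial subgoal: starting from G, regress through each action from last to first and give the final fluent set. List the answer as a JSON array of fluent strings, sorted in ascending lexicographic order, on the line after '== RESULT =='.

Work backward from the goal:
  through step 3 (drive(t1,depot,hub)): drop {truck_at(t1,hub)}, keep {pkg_at(p4,gate)}, require {truck_at(t1,depot)}
    → {pkg_at(p4,gate), truck_at(t1,depot)}
  through step 2 (drive(t1,hub,depot)): drop {truck_at(t1,depot)}, keep {pkg_at(p4,gate)}, require {truck_at(t1,hub)}
    → {pkg_at(p4,gate), truck_at(t1,hub)}
  through step 1 (drive(t1,gate,hub)): drop {truck_at(t1,hub)}, keep {pkg_at(p4,gate)}, require {truck_at(t1,gate)}
    → {pkg_at(p4,gate), truck_at(t1,gate)}

== RESULT ==
["pkg_at(p4,gate)", "truck_at(t1,gate)"]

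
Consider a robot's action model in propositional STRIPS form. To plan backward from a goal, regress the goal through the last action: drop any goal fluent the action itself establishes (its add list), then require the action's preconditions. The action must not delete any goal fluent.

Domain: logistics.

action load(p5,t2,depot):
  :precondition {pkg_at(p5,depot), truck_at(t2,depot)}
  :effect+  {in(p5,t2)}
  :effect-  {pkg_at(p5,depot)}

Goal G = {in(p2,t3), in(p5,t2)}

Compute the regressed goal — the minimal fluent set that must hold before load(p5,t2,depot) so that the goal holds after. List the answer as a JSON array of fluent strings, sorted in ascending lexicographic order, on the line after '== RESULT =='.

Regress:
  G ∩ del = {}  (empty — regression defined)
  G \ add = {in(p2,t3), in(p5,t2)} \ {in(p5,t2)} = {in(p2,t3)}
  ∪ pre   = {in(p2,t3)} ∪ {pkg_at(p5,depot), truck_at(t2,depot)}
          = {in(p2,t3), pkg_at(p5,depot), truck_at(t2,depot)}

== RESULT ==
["in(p2,t3)", "pkg_at(p5,depot)", "truck_at(t2,depot)"]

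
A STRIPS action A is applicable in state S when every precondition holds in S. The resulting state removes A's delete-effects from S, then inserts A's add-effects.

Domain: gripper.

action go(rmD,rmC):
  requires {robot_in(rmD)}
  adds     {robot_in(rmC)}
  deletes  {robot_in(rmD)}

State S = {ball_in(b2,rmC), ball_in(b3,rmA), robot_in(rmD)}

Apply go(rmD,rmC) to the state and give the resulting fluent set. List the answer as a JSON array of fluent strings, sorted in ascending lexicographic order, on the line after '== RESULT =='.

Progress:
  pre ⊆ S: {robot_in(rmD)} ⊆ S  — applicable
  S \ del = {ball_in(b2,rmC), ball_in(b3,rmA)}
  ∪ add   = {ball_in(b2,rmC), ball_in(b3,rmA), robot_in(rmC)}

== RESULT ==
["ball_in(b2,rmC)", "ball_in(b3,rmA)", "robot_in(rmC)"]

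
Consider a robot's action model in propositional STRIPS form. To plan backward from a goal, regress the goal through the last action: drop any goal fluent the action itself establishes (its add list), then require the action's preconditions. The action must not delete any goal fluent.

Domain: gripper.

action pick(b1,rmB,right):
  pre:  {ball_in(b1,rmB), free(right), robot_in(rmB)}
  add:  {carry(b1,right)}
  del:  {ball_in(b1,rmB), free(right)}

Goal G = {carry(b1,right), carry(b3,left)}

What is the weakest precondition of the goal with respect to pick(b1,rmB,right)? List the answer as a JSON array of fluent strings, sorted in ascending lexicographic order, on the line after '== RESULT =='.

Regress:
  G ∩ del = {}  (empty — regression defined)
  G \ add = {carry(b1,right), carry(b3,left)} \ {carry(b1,right)} = {carry(b3,left)}
  ∪ pre   = {carry(b3,left)} ∪ {ball_in(b1,rmB), free(right), robot_in(rmB)}
          = {ball_in(b1,rmB), carry(b3,left), free(right), robot_in(rmB)}

== RESULT ==
["ball_in(b1,rmB)", "carry(b3,left)", "free(right)", "robot_in(rmB)"]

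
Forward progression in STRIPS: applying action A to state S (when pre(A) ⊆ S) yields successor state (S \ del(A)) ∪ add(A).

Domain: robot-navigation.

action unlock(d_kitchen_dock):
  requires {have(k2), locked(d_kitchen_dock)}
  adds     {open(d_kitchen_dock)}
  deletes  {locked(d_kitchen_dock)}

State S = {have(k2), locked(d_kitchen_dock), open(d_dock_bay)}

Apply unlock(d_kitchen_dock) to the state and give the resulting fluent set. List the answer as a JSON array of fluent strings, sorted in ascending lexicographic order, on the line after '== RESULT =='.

Compute (S \ del) ∪ add:
  pre ⊆ S: {have(k2), locked(d_kitchen_dock)} ⊆ S  — applicable
  S \ del = {have(k2), open(d_dock_bay)}
  ∪ add   = {have(k2), open(d_dock_bay), open(d_kitchen_dock)}

== RESULT ==
["have(k2)", "open(d_dock_bay)", "open(d_kitchen_dock)"]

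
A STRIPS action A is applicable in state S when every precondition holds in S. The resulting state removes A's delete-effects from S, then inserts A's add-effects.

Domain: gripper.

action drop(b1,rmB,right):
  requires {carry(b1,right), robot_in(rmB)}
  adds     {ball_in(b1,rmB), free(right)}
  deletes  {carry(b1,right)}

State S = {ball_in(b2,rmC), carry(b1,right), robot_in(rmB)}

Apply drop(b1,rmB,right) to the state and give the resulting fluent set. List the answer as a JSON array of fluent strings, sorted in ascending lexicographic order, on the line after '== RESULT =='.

Progress:
  pre ⊆ S: {carry(b1,right), robot_in(rmB)} ⊆ S  — applicable
  S \ del = {ball_in(b2,rmC), robot_in(rmB)}
  ∪ add   = {ball_in(b1,rmB), ball_in(b2,rmC), free(right), robot_in(rmB)}

== RESULT ==
["ball_in(b1,rmB)", "ball_in(b2,rmC)", "free(right)", "robot_in(rmB)"]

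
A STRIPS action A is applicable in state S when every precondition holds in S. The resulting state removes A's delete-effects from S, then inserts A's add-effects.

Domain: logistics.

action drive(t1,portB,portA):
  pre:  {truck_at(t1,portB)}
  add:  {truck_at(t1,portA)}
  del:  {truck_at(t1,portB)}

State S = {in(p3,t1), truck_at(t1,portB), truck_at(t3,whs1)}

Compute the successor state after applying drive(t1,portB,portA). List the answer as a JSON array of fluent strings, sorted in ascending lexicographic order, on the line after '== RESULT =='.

Compute (S \ del) ∪ add:
  pre ⊆ S: {truck_at(t1,portB)} ⊆ S  — applicable
  S \ del = {in(p3,t1), truck_at(t3,whs1)}
  ∪ add   = {in(p3,t1), truck_at(t1,portA), truck_at(t3,whs1)}

== RESULT ==
["in(p3,t1)", "truck_at(t1,portA)", "truck_at(t3,whs1)"]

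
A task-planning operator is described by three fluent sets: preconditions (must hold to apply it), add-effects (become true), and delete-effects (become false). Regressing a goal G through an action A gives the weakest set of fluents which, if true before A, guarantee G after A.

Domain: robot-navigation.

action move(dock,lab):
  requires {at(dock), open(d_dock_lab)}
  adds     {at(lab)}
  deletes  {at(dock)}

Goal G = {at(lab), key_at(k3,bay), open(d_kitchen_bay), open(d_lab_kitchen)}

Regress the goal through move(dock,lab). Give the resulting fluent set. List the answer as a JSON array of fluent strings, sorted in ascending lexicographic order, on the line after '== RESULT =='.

Compute (G \ add) ∪ pre:
  G ∩ del = {}  (empty — regression defined)
  G \ add = {at(lab), key_at(k3,bay), open(d_kitchen_bay), open(d_lab_kitchen)} \ {at(lab)} = {key_at(k3,bay), open(d_kitchen_bay), open(d_lab_kitchen)}
  ∪ pre   = {key_at(k3,bay), open(d_kitchen_bay), open(d_lab_kitchen)} ∪ {at(dock), open(d_dock_lab)}
          = {at(dock), key_at(k3,bay), open(d_dock_lab), open(d_kitchen_bay), open(d_lab_kitchen)}

== RESULT ==
["at(dock)", "key_at(k3,bay)", "open(d_dock_lab)", "open(d_kitchen_bay)", "open(d_lab_kitchen)"]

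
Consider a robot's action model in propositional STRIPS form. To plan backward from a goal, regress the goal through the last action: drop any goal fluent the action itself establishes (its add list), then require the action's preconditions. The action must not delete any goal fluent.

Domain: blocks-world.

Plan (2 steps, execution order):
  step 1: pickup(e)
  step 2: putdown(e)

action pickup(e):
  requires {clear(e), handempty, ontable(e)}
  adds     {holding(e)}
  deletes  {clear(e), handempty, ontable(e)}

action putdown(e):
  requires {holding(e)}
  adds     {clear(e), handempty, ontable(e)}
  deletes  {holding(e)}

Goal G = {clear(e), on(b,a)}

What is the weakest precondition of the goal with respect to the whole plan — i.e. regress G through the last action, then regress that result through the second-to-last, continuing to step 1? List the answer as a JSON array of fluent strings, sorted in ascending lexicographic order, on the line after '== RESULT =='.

Regress step by step:
  through step 2 (putdown(e)): drop {clear(e)}, keep {on(b,a)}, require {holding(e)}
    → {holding(e), on(b,a)}
  through step 1 (pickup(e)): drop {holding(e)}, keep {on(b,a)}, require {clear(e), handempty, ontable(e)}
    → {clear(e), handempty, on(b,a), ontable(e)}

== RESULT ==
["clear(e)", "handempty", "on(b,a)", "ontable(e)"]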